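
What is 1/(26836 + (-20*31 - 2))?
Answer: 1/26214 ≈ 3.8148e-5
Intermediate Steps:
1/(26836 + (-20*31 - 2)) = 1/(26836 + (-620 - 2)) = 1/(26836 - 622) = 1/26214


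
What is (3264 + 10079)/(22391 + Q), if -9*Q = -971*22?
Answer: 120087/222881 ≈ 0.53879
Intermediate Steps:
Q = 21362/9 (Q = -(-971)*22/9 = -⅑*(-21362) = 21362/9 ≈ 2373.6)
(3264 + 10079)/(22391 + Q) = (3264 + 10079)/(22391 + 21362/9) = 13343/(222881/9) = 13343*(9/222881) = 120087/222881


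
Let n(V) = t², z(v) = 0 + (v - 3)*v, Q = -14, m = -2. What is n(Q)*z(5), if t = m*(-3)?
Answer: 360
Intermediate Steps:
z(v) = v*(-3 + v) (z(v) = 0 + (-3 + v)*v = 0 + v*(-3 + v) = v*(-3 + v))
t = 6 (t = -2*(-3) = 6)
n(V) = 36 (n(V) = 6² = 36)
n(Q)*z(5) = 36*(5*(-3 + 5)) = 36*(5*2) = 36*10 = 360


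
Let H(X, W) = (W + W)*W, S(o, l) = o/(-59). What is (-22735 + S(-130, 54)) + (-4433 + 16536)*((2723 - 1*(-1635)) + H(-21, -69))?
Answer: 9910047525/59 ≈ 1.6797e+8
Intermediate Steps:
S(o, l) = -o/59 (S(o, l) = o*(-1/59) = -o/59)
H(X, W) = 2*W**2 (H(X, W) = (2*W)*W = 2*W**2)
(-22735 + S(-130, 54)) + (-4433 + 16536)*((2723 - 1*(-1635)) + H(-21, -69)) = (-22735 - 1/59*(-130)) + (-4433 + 16536)*((2723 - 1*(-1635)) + 2*(-69)**2) = (-22735 + 130/59) + 12103*((2723 + 1635) + 2*4761) = -1341235/59 + 12103*(4358 + 9522) = -1341235/59 + 12103*13880 = -1341235/59 + 167989640 = 9910047525/59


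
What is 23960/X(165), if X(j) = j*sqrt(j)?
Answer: 4792*sqrt(165)/5445 ≈ 11.305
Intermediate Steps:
X(j) = j**(3/2)
23960/X(165) = 23960/(165**(3/2)) = 23960/((165*sqrt(165))) = 23960*(sqrt(165)/27225) = 4792*sqrt(165)/5445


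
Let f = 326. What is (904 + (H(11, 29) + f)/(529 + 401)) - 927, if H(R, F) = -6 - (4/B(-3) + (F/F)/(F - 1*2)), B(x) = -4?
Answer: -284432/12555 ≈ -22.655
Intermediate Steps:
H(R, F) = -5 - 1/(-2 + F) (H(R, F) = -6 - (4/(-4) + (F/F)/(F - 1*2)) = -6 - (4*(-¼) + 1/(F - 2)) = -6 - (-1 + 1/(-2 + F)) = -6 + (1 - 1/(-2 + F)) = -5 - 1/(-2 + F))
(904 + (H(11, 29) + f)/(529 + 401)) - 927 = (904 + ((9 - 5*29)/(-2 + 29) + 326)/(529 + 401)) - 927 = (904 + ((9 - 145)/27 + 326)/930) - 927 = (904 + ((1/27)*(-136) + 326)*(1/930)) - 927 = (904 + (-136/27 + 326)*(1/930)) - 927 = (904 + (8666/27)*(1/930)) - 927 = (904 + 4333/12555) - 927 = 11354053/12555 - 927 = -284432/12555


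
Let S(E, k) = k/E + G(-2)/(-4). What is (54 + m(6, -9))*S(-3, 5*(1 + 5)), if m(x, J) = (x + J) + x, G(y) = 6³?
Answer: -3648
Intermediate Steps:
G(y) = 216
m(x, J) = J + 2*x (m(x, J) = (J + x) + x = J + 2*x)
S(E, k) = -54 + k/E (S(E, k) = k/E + 216/(-4) = k/E + 216*(-¼) = k/E - 54 = -54 + k/E)
(54 + m(6, -9))*S(-3, 5*(1 + 5)) = (54 + (-9 + 2*6))*(-54 + (5*(1 + 5))/(-3)) = (54 + (-9 + 12))*(-54 + (5*6)*(-⅓)) = (54 + 3)*(-54 + 30*(-⅓)) = 57*(-54 - 10) = 57*(-64) = -3648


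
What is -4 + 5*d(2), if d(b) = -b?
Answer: -14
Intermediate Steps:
-4 + 5*d(2) = -4 + 5*(-1*2) = -4 + 5*(-2) = -4 - 10 = -14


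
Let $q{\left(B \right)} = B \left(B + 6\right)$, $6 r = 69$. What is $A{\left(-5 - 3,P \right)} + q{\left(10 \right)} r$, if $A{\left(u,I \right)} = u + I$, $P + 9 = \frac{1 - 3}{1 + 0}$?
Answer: $1821$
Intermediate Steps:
$r = \frac{23}{2}$ ($r = \frac{1}{6} \cdot 69 = \frac{23}{2} \approx 11.5$)
$q{\left(B \right)} = B \left(6 + B\right)$
$P = -11$ ($P = -9 + \frac{1 - 3}{1 + 0} = -9 - \frac{2}{1} = -9 - 2 = -11$)
$A{\left(u,I \right)} = I + u$
$A{\left(-5 - 3,P \right)} + q{\left(10 \right)} r = \left(-11 - 8\right) + 10 \left(6 + 10\right) \frac{23}{2} = \left(-11 - 8\right) + 10 \cdot 16 \cdot \frac{23}{2} = -19 + 160 \cdot \frac{23}{2} = -19 + 1840 = 1821$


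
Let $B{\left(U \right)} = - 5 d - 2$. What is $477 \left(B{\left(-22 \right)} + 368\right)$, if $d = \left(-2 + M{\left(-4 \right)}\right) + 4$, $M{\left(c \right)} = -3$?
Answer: $176967$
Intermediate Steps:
$d = -1$ ($d = \left(-2 - 3\right) + 4 = -5 + 4 = -1$)
$B{\left(U \right)} = 3$ ($B{\left(U \right)} = \left(-5\right) \left(-1\right) - 2 = 5 - 2 = 3$)
$477 \left(B{\left(-22 \right)} + 368\right) = 477 \left(3 + 368\right) = 477 \cdot 371 = 176967$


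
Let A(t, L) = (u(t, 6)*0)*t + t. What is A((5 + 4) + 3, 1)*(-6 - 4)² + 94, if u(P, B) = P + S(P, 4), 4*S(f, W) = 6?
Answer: 1294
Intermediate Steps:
S(f, W) = 3/2 (S(f, W) = (¼)*6 = 3/2)
u(P, B) = 3/2 + P (u(P, B) = P + 3/2 = 3/2 + P)
A(t, L) = t (A(t, L) = ((3/2 + t)*0)*t + t = 0*t + t = 0 + t = t)
A((5 + 4) + 3, 1)*(-6 - 4)² + 94 = ((5 + 4) + 3)*(-6 - 4)² + 94 = (9 + 3)*(-10)² + 94 = 12*100 + 94 = 1200 + 94 = 1294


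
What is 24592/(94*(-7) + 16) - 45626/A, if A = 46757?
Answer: -589570018/15008997 ≈ -39.281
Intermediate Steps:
24592/(94*(-7) + 16) - 45626/A = 24592/(94*(-7) + 16) - 45626/46757 = 24592/(-658 + 16) - 45626*1/46757 = 24592/(-642) - 45626/46757 = 24592*(-1/642) - 45626/46757 = -12296/321 - 45626/46757 = -589570018/15008997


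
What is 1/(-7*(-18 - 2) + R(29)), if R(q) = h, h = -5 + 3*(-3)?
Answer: 1/126 ≈ 0.0079365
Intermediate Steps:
h = -14 (h = -5 - 9 = -14)
R(q) = -14
1/(-7*(-18 - 2) + R(29)) = 1/(-7*(-18 - 2) - 14) = 1/(-7*(-20) - 14) = 1/(-1*(-140) - 14) = 1/(140 - 14) = 1/126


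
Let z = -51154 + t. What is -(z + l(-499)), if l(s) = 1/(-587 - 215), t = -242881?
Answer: 235816071/802 ≈ 2.9404e+5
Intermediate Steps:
l(s) = -1/802 (l(s) = 1/(-802) = -1/802)
z = -294035 (z = -51154 - 242881 = -294035)
-(z + l(-499)) = -(-294035 - 1/802) = -1*(-235816071/802) = 235816071/802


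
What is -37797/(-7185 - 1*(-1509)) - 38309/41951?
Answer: 10606047/1845844 ≈ 5.7459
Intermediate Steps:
-37797/(-7185 - 1*(-1509)) - 38309/41951 = -37797/(-7185 + 1509) - 38309*1/41951 = -37797/(-5676) - 38309/41951 = -37797*(-1/5676) - 38309/41951 = 293/44 - 38309/41951 = 10606047/1845844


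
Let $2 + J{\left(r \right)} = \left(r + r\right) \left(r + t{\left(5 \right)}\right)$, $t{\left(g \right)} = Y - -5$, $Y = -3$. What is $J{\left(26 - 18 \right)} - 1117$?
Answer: $-959$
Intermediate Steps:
$t{\left(g \right)} = 2$ ($t{\left(g \right)} = -3 - -5 = -3 + 5 = 2$)
$J{\left(r \right)} = -2 + 2 r \left(2 + r\right)$ ($J{\left(r \right)} = -2 + \left(r + r\right) \left(r + 2\right) = -2 + 2 r \left(2 + r\right)$)
$J{\left(26 - 18 \right)} - 1117 = \left(-2 + 2 \left(26 - 18\right)^{2} + 4 \left(26 - 18\right)\right) - 1117 = \left(-2 + 2 \cdot 8^{2} + 4 \cdot 8\right) - 1117 = \left(-2 + 2 \cdot 64 + 32\right) - 1117 = \left(-2 + 128 + 32\right) - 1117 = 158 - 1117 = -959$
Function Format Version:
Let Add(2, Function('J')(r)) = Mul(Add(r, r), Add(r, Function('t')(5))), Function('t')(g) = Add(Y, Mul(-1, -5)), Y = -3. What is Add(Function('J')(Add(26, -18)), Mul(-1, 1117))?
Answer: -959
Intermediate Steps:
Function('t')(g) = 2 (Function('t')(g) = Add(-3, Mul(-1, -5)) = Add(-3, 5) = 2)
Function('J')(r) = Add(-2, Mul(2, r, Add(2, r))) (Function('J')(r) = Add(-2, Mul(Add(r, r), Add(r, 2))) = Add(-2, Mul(Mul(2, r), Add(2, r))) = Add(-2, Mul(2, r, Add(2, r))))
Add(Function('J')(Add(26, -18)), Mul(-1, 1117)) = Add(Add(-2, Mul(2, Pow(Add(26, -18), 2)), Mul(4, Add(26, -18))), Mul(-1, 1117)) = Add(Add(-2, Mul(2, Pow(8, 2)), Mul(4, 8)), -1117) = Add(Add(-2, Mul(2, 64), 32), -1117) = Add(Add(-2, 128, 32), -1117) = Add(158, -1117) = -959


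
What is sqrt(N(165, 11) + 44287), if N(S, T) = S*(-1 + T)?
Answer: sqrt(45937) ≈ 214.33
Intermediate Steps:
sqrt(N(165, 11) + 44287) = sqrt(165*(-1 + 11) + 44287) = sqrt(165*10 + 44287) = sqrt(1650 + 44287) = sqrt(45937)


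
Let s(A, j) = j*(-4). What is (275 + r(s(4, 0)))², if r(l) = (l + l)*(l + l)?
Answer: 75625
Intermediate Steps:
s(A, j) = -4*j
r(l) = 4*l² (r(l) = (2*l)*(2*l) = 4*l²)
(275 + r(s(4, 0)))² = (275 + 4*(-4*0)²)² = (275 + 4*0²)² = (275 + 4*0)² = (275 + 0)² = 275² = 75625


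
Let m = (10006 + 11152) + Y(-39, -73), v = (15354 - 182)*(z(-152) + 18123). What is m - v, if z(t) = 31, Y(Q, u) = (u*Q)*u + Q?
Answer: -275619200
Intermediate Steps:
Y(Q, u) = Q + Q*u**2 (Y(Q, u) = (Q*u)*u + Q = Q*u**2 + Q = Q + Q*u**2)
v = 275432488 (v = (15354 - 182)*(31 + 18123) = 15172*18154 = 275432488)
m = -186712 (m = (10006 + 11152) - 39*(1 + (-73)**2) = 21158 - 39*(1 + 5329) = 21158 - 39*5330 = 21158 - 207870 = -186712)
m - v = -186712 - 1*275432488 = -186712 - 275432488 = -275619200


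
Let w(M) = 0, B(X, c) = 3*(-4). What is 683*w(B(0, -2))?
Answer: 0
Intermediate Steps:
B(X, c) = -12
683*w(B(0, -2)) = 683*0 = 0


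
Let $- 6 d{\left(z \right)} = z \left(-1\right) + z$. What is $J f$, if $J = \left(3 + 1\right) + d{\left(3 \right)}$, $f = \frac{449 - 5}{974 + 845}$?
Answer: $\frac{1776}{1819} \approx 0.97636$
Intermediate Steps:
$d{\left(z \right)} = 0$ ($d{\left(z \right)} = - \frac{z \left(-1\right) + z}{6} = - \frac{- z + z}{6} = \left(- \frac{1}{6}\right) 0 = 0$)
$f = \frac{444}{1819} \approx 0.24409$
$J = 4$ ($J = \left(3 + 1\right) + 0 = 4 + 0 = 4$)
$J f = 4 \cdot \frac{444}{1819} = \frac{1776}{1819}$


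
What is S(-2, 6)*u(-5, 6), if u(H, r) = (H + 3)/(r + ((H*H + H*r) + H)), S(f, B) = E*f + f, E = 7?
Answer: -8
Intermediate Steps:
S(f, B) = 8*f (S(f, B) = 7*f + f = 8*f)
u(H, r) = (3 + H)/(H + r + H**2 + H*r) (u(H, r) = (3 + H)/(r + ((H**2 + H*r) + H)) = (3 + H)/(r + (H + H**2 + H*r)) = (3 + H)/(H + r + H**2 + H*r))
S(-2, 6)*u(-5, 6) = (8*(-2))*((3 - 5)/(-5 + 6 + (-5)**2 - 5*6)) = -16*(-2)/(-5 + 6 + 25 - 30) = -16*(-2)/(-4) = -(-4)*(-2) = -16*1/2 = -8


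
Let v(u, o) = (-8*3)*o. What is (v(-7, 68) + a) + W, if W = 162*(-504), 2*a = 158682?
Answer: -3939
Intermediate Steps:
a = 79341 (a = (1/2)*158682 = 79341)
W = -81648
v(u, o) = -24*o
(v(-7, 68) + a) + W = (-24*68 + 79341) - 81648 = (-1632 + 79341) - 81648 = 77709 - 81648 = -3939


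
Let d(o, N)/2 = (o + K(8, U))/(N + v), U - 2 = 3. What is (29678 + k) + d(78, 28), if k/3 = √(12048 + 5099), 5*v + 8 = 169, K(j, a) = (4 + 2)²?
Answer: 8934218/301 + 3*√17147 ≈ 30075.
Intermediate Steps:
U = 5 (U = 2 + 3 = 5)
K(j, a) = 36 (K(j, a) = 6² = 36)
v = 161/5 (v = -8/5 + (⅕)*169 = -8/5 + 169/5 = 161/5 ≈ 32.200)
k = 3*√17147 (k = 3*√(12048 + 5099) = 3*√17147 ≈ 392.84)
d(o, N) = 2*(36 + o)/(161/5 + N) (d(o, N) = 2*((o + 36)/(N + 161/5)) = 2*((36 + o)/(161/5 + N)) = 2*(36 + o)/(161/5 + N))
(29678 + k) + d(78, 28) = (29678 + 3*√17147) + 10*(36 + 78)/(161 + 5*28) = (29678 + 3*√17147) + 10*114/(161 + 140) = (29678 + 3*√17147) + 10*114/301 = (29678 + 3*√17147) + 10*(1/301)*114 = (29678 + 3*√17147) + 1140/301 = 8934218/301 + 3*√17147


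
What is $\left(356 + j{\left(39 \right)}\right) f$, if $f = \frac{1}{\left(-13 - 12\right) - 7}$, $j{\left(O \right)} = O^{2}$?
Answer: $- \frac{1877}{32} \approx -58.656$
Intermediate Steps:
$f = - \frac{1}{32}$ ($f = \frac{1}{\left(-13 - 12\right) - 7} = \frac{1}{-25 - 7} = \frac{1}{-32} = - \frac{1}{32} \approx -0.03125$)
$\left(356 + j{\left(39 \right)}\right) f = \left(356 + 39^{2}\right) \left(- \frac{1}{32}\right) = \left(356 + 1521\right) \left(- \frac{1}{32}\right) = 1877 \left(- \frac{1}{32}\right) = - \frac{1877}{32}$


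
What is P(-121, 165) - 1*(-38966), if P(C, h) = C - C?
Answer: 38966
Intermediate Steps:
P(C, h) = 0
P(-121, 165) - 1*(-38966) = 0 - 1*(-38966) = 0 + 38966 = 38966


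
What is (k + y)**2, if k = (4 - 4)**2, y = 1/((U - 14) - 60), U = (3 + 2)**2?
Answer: 1/2401 ≈ 0.00041649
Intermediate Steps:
U = 25 (U = 5**2 = 25)
y = -1/49 (y = 1/((25 - 14) - 60) = 1/(11 - 60) = 1/(-49) = -1/49 ≈ -0.020408)
k = 0 (k = 0**2 = 0)
(k + y)**2 = (0 - 1/49)**2 = (-1/49)**2 = 1/2401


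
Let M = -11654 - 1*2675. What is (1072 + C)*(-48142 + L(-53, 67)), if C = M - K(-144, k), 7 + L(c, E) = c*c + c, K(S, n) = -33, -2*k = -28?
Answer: 600277032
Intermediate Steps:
M = -14329 (M = -11654 - 2675 = -14329)
k = 14 (k = -1/2*(-28) = 14)
L(c, E) = -7 + c + c**2 (L(c, E) = -7 + (c*c + c) = -7 + (c**2 + c) = -7 + (c + c**2) = -7 + c + c**2)
C = -14296 (C = -14329 - 1*(-33) = -14329 + 33 = -14296)
(1072 + C)*(-48142 + L(-53, 67)) = (1072 - 14296)*(-48142 + (-7 - 53 + (-53)**2)) = -13224*(-48142 + (-7 - 53 + 2809)) = -13224*(-48142 + 2749) = -13224*(-45393) = 600277032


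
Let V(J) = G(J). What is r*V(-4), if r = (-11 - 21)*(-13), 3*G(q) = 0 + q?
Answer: -1664/3 ≈ -554.67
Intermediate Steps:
G(q) = q/3 (G(q) = (0 + q)/3 = q/3)
V(J) = J/3
r = 416 (r = -32*(-13) = 416)
r*V(-4) = 416*((1/3)*(-4)) = 416*(-4/3) = -1664/3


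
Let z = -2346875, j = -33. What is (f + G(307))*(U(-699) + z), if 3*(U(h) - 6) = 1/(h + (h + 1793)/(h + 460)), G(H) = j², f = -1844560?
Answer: 2182509780357454604/504465 ≈ 4.3264e+12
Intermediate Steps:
G(H) = 1089 (G(H) = (-33)² = 1089)
U(h) = 6 + 1/(3*(h + (1793 + h)/(460 + h))) (U(h) = 6 + 1/(3*(h + (h + 1793)/(h + 460))) = 6 + 1/(3*(h + (1793 + h)/(460 + h))))
(f + G(307))*(U(-699) + z) = (-1844560 + 1089)*((32734 + 18*(-699)² + 8299*(-699))/(3*(1793 + (-699)² + 461*(-699))) - 2346875) = -1843471*((32734 + 18*488601 - 5801001)/(3*(1793 + 488601 - 322239)) - 2346875) = -1843471*((⅓)*(32734 + 8794818 - 5801001)/168155 - 2346875) = -1843471*((⅓)*(1/168155)*3026551 - 2346875) = -1843471*(3026551/504465 - 2346875) = -1843471*(-1183913270324/504465) = 2182509780357454604/504465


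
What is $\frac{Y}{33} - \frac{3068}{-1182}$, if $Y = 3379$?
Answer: $\frac{682537}{6501} \approx 104.99$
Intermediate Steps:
$\frac{Y}{33} - \frac{3068}{-1182} = \frac{3379}{33} - \frac{3068}{-1182} = 3379 \cdot \frac{1}{33} - - \frac{1534}{591} = \frac{3379}{33} + \frac{1534}{591} = \frac{682537}{6501}$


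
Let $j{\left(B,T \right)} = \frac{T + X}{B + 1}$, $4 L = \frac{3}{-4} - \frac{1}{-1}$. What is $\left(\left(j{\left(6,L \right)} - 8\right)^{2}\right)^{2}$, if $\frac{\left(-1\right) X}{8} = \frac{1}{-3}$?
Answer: $\frac{42748699986001}{12745506816} \approx 3354.0$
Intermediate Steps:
$X = \frac{8}{3}$ ($X = - \frac{8}{-3} = \left(-8\right) \left(- \frac{1}{3}\right) = \frac{8}{3} \approx 2.6667$)
$L = \frac{1}{16}$ ($L = \frac{\frac{3}{-4} - \frac{1}{-1}}{4} = \frac{3 \left(- \frac{1}{4}\right) - -1}{4} = \frac{- \frac{3}{4} + 1}{4} = \frac{1}{4} \cdot \frac{1}{4} = \frac{1}{16} \approx 0.0625$)
$j{\left(B,T \right)} = \frac{\frac{8}{3} + T}{1 + B}$ ($j{\left(B,T \right)} = \frac{T + \frac{8}{3}}{B + 1} = \frac{\frac{8}{3} + T}{1 + B}$)
$\left(\left(j{\left(6,L \right)} - 8\right)^{2}\right)^{2} = \left(\left(\frac{\frac{8}{3} + \frac{1}{16}}{1 + 6} - 8\right)^{2}\right)^{2} = \left(\left(\frac{1}{7} \cdot \frac{131}{48} - 8\right)^{2}\right)^{2} = \left(\left(\frac{131}{336} - 8\right)^{2}\right)^{2} = \left(\left(- \frac{2557}{336}\right)^{2}\right)^{2} = \left(\frac{6538249}{112896}\right)^{2} = \frac{42748699986001}{12745506816}$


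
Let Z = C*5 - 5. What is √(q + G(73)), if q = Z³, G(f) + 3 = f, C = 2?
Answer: √195 ≈ 13.964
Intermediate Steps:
G(f) = -3 + f
Z = 5 (Z = 2*5 - 5 = 10 - 5 = 5)
q = 125 (q = 5³ = 125)
√(q + G(73)) = √(125 + (-3 + 73)) = √(125 + 70) = √195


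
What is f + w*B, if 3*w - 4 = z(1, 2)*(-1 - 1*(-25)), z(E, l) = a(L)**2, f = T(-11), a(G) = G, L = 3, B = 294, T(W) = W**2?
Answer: 21681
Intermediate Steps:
f = 121 (f = (-11)**2 = 121)
z(E, l) = 9 (z(E, l) = 3**2 = 9)
w = 220/3 (w = 4/3 + (9*(-1 - 1*(-25)))/3 = 4/3 + (9*(-1 + 25))/3 = 4/3 + (9*24)/3 = 4/3 + (1/3)*216 = 4/3 + 72 = 220/3 ≈ 73.333)
f + w*B = 121 + (220/3)*294 = 121 + 21560 = 21681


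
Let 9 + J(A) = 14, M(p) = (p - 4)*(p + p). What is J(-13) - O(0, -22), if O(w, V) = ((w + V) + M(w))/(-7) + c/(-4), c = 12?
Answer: 34/7 ≈ 4.8571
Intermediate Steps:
M(p) = 2*p*(-4 + p) (M(p) = (-4 + p)*(2*p) = 2*p*(-4 + p))
J(A) = 5 (J(A) = -9 + 14 = 5)
O(w, V) = -3 - V/7 - w/7 - 2*w*(-4 + w)/7 (O(w, V) = ((w + V) + 2*w*(-4 + w))/(-7) + 12/(-4) = ((V + w) + 2*w*(-4 + w))*(-1/7) + 12*(-1/4) = (V + w + 2*w*(-4 + w))*(-1/7) - 3 = (-V/7 - w/7 - 2*w*(-4 + w)/7) - 3 = -3 - V/7 - w/7 - 2*w*(-4 + w)/7)
J(-13) - O(0, -22) = 5 - (-3 + 0 - 2/7*0**2 - 1/7*(-22)) = 5 - (-3 + 0 - 2/7*0 + 22/7) = 5 - (-3 + 0 + 0 + 22/7) = 5 - 1*1/7 = 5 - 1/7 = 34/7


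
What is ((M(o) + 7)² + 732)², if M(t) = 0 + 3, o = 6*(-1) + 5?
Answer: 692224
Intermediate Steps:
o = -1 (o = -6 + 5 = -1)
M(t) = 3
((M(o) + 7)² + 732)² = ((3 + 7)² + 732)² = (10² + 732)² = (100 + 732)² = 832² = 692224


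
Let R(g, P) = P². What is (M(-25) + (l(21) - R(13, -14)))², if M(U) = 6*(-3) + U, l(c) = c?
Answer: 47524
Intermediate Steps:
M(U) = -18 + U
(M(-25) + (l(21) - R(13, -14)))² = ((-18 - 25) + (21 - 1*(-14)²))² = (-43 + (21 - 1*196))² = (-43 + (21 - 196))² = (-43 - 175)² = (-218)² = 47524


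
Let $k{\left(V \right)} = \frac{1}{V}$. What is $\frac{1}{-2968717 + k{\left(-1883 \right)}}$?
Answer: $- \frac{1883}{5590094112} \approx -3.3685 \cdot 10^{-7}$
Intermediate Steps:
$\frac{1}{-2968717 + k{\left(-1883 \right)}} = \frac{1}{-2968717 + \frac{1}{-1883}} = \frac{1}{-2968717 - \frac{1}{1883}} = \frac{1}{- \frac{5590094112}{1883}} = - \frac{1883}{5590094112}$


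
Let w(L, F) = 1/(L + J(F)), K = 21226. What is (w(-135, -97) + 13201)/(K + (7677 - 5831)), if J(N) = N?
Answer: 3062631/5352704 ≈ 0.57217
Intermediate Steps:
w(L, F) = 1/(F + L) (w(L, F) = 1/(L + F) = 1/(F + L))
(w(-135, -97) + 13201)/(K + (7677 - 5831)) = (1/(-97 - 135) + 13201)/(21226 + (7677 - 5831)) = (1/(-232) + 13201)/(21226 + 1846) = (-1/232 + 13201)/23072 = (3062631/232)*(1/23072) = 3062631/5352704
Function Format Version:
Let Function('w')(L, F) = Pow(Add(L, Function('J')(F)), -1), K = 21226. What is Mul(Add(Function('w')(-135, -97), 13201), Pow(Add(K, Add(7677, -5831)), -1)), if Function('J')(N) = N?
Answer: Rational(3062631, 5352704) ≈ 0.57217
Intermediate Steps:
Function('w')(L, F) = Pow(Add(F, L), -1) (Function('w')(L, F) = Pow(Add(L, F), -1) = Pow(Add(F, L), -1))
Mul(Add(Function('w')(-135, -97), 13201), Pow(Add(K, Add(7677, -5831)), -1)) = Mul(Add(Pow(Add(-97, -135), -1), 13201), Pow(Add(21226, Add(7677, -5831)), -1)) = Mul(Add(Pow(-232, -1), 13201), Pow(Add(21226, 1846), -1)) = Mul(Add(Rational(-1, 232), 13201), Pow(23072, -1)) = Mul(Rational(3062631, 232), Rational(1, 23072)) = Rational(3062631, 5352704)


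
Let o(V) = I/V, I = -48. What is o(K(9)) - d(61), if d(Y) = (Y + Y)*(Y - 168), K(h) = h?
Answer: 39146/3 ≈ 13049.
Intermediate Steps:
o(V) = -48/V
d(Y) = 2*Y*(-168 + Y) (d(Y) = (2*Y)*(-168 + Y) = 2*Y*(-168 + Y))
o(K(9)) - d(61) = -48/9 - 2*61*(-168 + 61) = -48*⅑ - 2*61*(-107) = -16/3 - 1*(-13054) = -16/3 + 13054 = 39146/3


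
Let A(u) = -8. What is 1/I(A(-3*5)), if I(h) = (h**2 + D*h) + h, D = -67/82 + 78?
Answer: -41/23020 ≈ -0.0017811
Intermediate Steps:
D = 6329/82 (D = -67*1/82 + 78 = -67/82 + 78 = 6329/82 ≈ 77.183)
I(h) = h**2 + 6411*h/82 (I(h) = (h**2 + 6329*h/82) + h = h**2 + 6411*h/82)
1/I(A(-3*5)) = 1/((1/82)*(-8)*(6411 + 82*(-8))) = 1/((1/82)*(-8)*(6411 - 656)) = 1/((1/82)*(-8)*5755) = 1/(-23020/41) = -41/23020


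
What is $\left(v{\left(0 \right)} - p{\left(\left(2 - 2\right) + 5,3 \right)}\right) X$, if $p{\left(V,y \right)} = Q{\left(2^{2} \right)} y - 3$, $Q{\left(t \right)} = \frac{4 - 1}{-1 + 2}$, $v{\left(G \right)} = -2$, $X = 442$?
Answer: $-3536$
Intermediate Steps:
$Q{\left(t \right)} = 3$ ($Q{\left(t \right)} = \frac{3}{1} = 3 \cdot 1 = 3$)
$p{\left(V,y \right)} = -3 + 3 y$ ($p{\left(V,y \right)} = 3 y - 3 = -3 + 3 y$)
$\left(v{\left(0 \right)} - p{\left(\left(2 - 2\right) + 5,3 \right)}\right) X = \left(-2 - \left(-3 + 3 \cdot 3\right)\right) 442 = \left(-2 - \left(-3 + 9\right)\right) 442 = \left(-2 - 6\right) 442 = \left(-8\right) 442 = -3536$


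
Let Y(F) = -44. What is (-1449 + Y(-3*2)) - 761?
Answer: -2254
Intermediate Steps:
(-1449 + Y(-3*2)) - 761 = (-1449 - 44) - 761 = -1493 - 761 = -2254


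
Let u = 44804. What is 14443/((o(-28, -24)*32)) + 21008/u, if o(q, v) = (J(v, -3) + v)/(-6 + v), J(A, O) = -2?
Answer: 186832729/358432 ≈ 521.25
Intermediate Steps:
o(q, v) = (-2 + v)/(-6 + v)
14443/((o(-28, -24)*32)) + 21008/u = 14443/((((-2 - 24)/(-6 - 24))*32)) + 21008/44804 = 14443/(((-26/(-30))*32)) + 21008*(1/44804) = 14443/((-1/30*(-26)*32)) + 5252/11201 = 14443/(((13/15)*32)) + 5252/11201 = 14443/(416/15) + 5252/11201 = 14443*(15/416) + 5252/11201 = 16665/32 + 5252/11201 = 186832729/358432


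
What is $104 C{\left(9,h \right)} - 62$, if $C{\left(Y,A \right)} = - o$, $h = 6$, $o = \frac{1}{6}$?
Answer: $- \frac{238}{3} \approx -79.333$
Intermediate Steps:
$o = \frac{1}{6} \approx 0.16667$
$C{\left(Y,A \right)} = - \frac{1}{6}$ ($C{\left(Y,A \right)} = \left(-1\right) \frac{1}{6} = - \frac{1}{6}$)
$104 C{\left(9,h \right)} - 62 = 104 \left(- \frac{1}{6}\right) - 62 = - \frac{52}{3} - 62 = - \frac{238}{3}$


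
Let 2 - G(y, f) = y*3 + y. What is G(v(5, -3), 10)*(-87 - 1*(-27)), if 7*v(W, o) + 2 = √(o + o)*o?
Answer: -1320/7 - 720*I*√6/7 ≈ -188.57 - 251.95*I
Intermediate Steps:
v(W, o) = -2/7 + √2*o^(3/2)/7 (v(W, o) = -2/7 + (√(o + o)*o)/7 = -2/7 + (√(2*o)*o)/7 = -2/7 + ((√2*√o)*o)/7 = -2/7 + (√2*o^(3/2))/7 = -2/7 + √2*o^(3/2)/7)
G(y, f) = 2 - 4*y (G(y, f) = 2 - (y*3 + y) = 2 - (3*y + y) = 2 - 4*y)
G(v(5, -3), 10)*(-87 - 1*(-27)) = (2 - 4*(-2/7 + √2*(-3)^(3/2)/7))*(-87 - 1*(-27)) = (2 - 4*(-2/7 + √2*(-3*I*√3)/7))*(-87 + 27) = (2 - 4*(-2/7 - 3*I*√6/7))*(-60) = (2 + (8/7 + 12*I*√6/7))*(-60) = (22/7 + 12*I*√6/7)*(-60) = -1320/7 - 720*I*√6/7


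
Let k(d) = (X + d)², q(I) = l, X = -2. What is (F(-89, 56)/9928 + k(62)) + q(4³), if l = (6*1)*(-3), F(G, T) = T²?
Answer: 4445654/1241 ≈ 3582.3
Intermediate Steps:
l = -18 (l = 6*(-3) = -18)
q(I) = -18
k(d) = (-2 + d)²
(F(-89, 56)/9928 + k(62)) + q(4³) = (56²/9928 + (-2 + 62)²) - 18 = (3136*(1/9928) + 60²) - 18 = (392/1241 + 3600) - 18 = 4467992/1241 - 18 = 4445654/1241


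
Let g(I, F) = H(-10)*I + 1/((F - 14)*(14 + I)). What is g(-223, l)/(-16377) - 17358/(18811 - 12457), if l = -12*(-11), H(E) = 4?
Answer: -381718706929/142573019622 ≈ -2.6774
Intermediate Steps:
l = 132
g(I, F) = 4*I + 1/((-14 + F)*(14 + I)) (g(I, F) = 4*I + 1/((F - 14)*(14 + I)) = 4*I + 1/((-14 + F)*(14 + I)))
g(-223, l)/(-16377) - 17358/(18811 - 12457) = ((1 - 784*(-223) - 56*(-223)**2 + 4*132*(-223)**2 + 56*132*(-223))/(-196 - 14*(-223) + 14*132 + 132*(-223)))/(-16377) - 17358/(18811 - 12457) = ((1 + 174832 - 56*49729 + 4*132*49729 - 1648416)/(-196 + 3122 + 1848 - 29436))*(-1/16377) - 17358/6354 = ((1 + 174832 - 2784824 + 26256912 - 1648416)/(-24662))*(-1/16377) - 17358*1/6354 = -1/24662*21998505*(-1/16377) - 2893/1059 = -21998505/24662*(-1/16377) - 2893/1059 = 7332835/134629858 - 2893/1059 = -381718706929/142573019622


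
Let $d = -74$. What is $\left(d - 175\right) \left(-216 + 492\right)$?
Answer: $-68724$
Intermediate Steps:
$\left(d - 175\right) \left(-216 + 492\right) = \left(-74 - 175\right) \left(-216 + 492\right) = \left(-249\right) 276 = -68724$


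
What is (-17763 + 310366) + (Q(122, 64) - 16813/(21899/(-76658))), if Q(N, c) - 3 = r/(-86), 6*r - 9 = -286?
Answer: 3971467015991/11299884 ≈ 3.5146e+5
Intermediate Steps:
r = -277/6 (r = 3/2 + (⅙)*(-286) = 3/2 - 143/3 = -277/6 ≈ -46.167)
Q(N, c) = 1825/516 (Q(N, c) = 3 - 277/6/(-86) = 3 - 277/6*(-1/86) = 3 + 277/516 = 1825/516)
(-17763 + 310366) + (Q(122, 64) - 16813/(21899/(-76658))) = (-17763 + 310366) + (1825/516 - 16813/(21899/(-76658))) = 292603 + (1825/516 - 16813/(21899*(-1/76658))) = 292603 + (1825/516 - 16813/(-21899/76658)) = 292603 + (1825/516 - 16813*(-76658)/21899) = 292603 + (1825/516 - 1*(-1288850954/21899)) = 292603 + (1825/516 + 1288850954/21899) = 292603 + 665087057939/11299884 = 3971467015991/11299884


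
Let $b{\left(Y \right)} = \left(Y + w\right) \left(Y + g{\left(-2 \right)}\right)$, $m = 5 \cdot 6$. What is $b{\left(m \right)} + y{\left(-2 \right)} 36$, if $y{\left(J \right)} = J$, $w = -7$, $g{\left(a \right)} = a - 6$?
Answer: $434$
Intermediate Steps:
$m = 30$
$g{\left(a \right)} = -6 + a$ ($g{\left(a \right)} = a - 6 = -6 + a$)
$b{\left(Y \right)} = \left(-8 + Y\right) \left(-7 + Y\right)$ ($b{\left(Y \right)} = \left(Y - 7\right) \left(Y - 8\right) = \left(-7 + Y\right) \left(Y - 8\right) = \left(-7 + Y\right) \left(-8 + Y\right) = \left(-8 + Y\right) \left(-7 + Y\right)$)
$b{\left(m \right)} + y{\left(-2 \right)} 36 = \left(56 + 30^{2} - 450\right) - 72 = \left(56 + 900 - 450\right) - 72 = 506 - 72 = 434$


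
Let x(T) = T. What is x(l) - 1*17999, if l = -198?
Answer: -18197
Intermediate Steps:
x(l) - 1*17999 = -198 - 1*17999 = -198 - 17999 = -18197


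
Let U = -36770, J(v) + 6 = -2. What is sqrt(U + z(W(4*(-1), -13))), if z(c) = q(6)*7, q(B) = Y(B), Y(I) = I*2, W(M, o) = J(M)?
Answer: I*sqrt(36686) ≈ 191.54*I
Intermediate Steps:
J(v) = -8 (J(v) = -6 - 2 = -8)
W(M, o) = -8
Y(I) = 2*I
q(B) = 2*B
z(c) = 84 (z(c) = (2*6)*7 = 12*7 = 84)
sqrt(U + z(W(4*(-1), -13))) = sqrt(-36770 + 84) = sqrt(-36686) = I*sqrt(36686)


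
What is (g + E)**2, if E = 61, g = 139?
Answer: 40000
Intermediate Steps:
(g + E)**2 = (139 + 61)**2 = 200**2 = 40000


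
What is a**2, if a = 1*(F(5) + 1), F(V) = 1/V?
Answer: 36/25 ≈ 1.4400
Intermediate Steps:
F(V) = 1/V
a = 6/5 (a = 1*(1/5 + 1) = 1*(6/5) = 6/5 ≈ 1.2000)
a**2 = (6/5)**2 = 36/25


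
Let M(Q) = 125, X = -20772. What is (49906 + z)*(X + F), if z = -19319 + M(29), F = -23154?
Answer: -1349055312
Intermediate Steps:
z = -19194 (z = -19319 + 125 = -19194)
(49906 + z)*(X + F) = (49906 - 19194)*(-20772 - 23154) = 30712*(-43926) = -1349055312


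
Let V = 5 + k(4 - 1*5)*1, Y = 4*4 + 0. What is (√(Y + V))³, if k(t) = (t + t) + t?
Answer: 54*√2 ≈ 76.368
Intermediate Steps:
k(t) = 3*t (k(t) = 2*t + t = 3*t)
Y = 16 (Y = 16 + 0 = 16)
V = 2 (V = 5 + (3*(4 - 1*5))*1 = 5 + (3*(4 - 5))*1 = 5 + (3*(-1))*1 = 5 - 3*1 = 5 - 3 = 2)
(√(Y + V))³ = (√(16 + 2))³ = (√18)³ = (3*√2)³ = 54*√2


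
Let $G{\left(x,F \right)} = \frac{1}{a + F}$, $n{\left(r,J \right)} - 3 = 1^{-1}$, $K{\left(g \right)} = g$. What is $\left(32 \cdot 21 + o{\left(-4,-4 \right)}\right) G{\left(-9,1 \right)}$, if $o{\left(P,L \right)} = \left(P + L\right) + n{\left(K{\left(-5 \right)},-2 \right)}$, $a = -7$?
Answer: $- \frac{334}{3} \approx -111.33$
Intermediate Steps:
$n{\left(r,J \right)} = 4$ ($n{\left(r,J \right)} = 3 + 1^{-1} = 3 + 1 = 4$)
$o{\left(P,L \right)} = 4 + L + P$ ($o{\left(P,L \right)} = \left(P + L\right) + 4 = \left(L + P\right) + 4 = 4 + L + P$)
$G{\left(x,F \right)} = \frac{1}{-7 + F}$
$\left(32 \cdot 21 + o{\left(-4,-4 \right)}\right) G{\left(-9,1 \right)} = \frac{32 \cdot 21 - 4}{-7 + 1} = \frac{672 - 4}{-6} = 668 \left(- \frac{1}{6}\right) = - \frac{334}{3}$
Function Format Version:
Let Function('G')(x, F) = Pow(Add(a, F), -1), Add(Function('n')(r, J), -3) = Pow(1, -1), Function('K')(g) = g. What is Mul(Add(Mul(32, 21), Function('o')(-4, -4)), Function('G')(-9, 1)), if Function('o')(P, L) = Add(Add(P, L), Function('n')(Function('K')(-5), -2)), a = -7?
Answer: Rational(-334, 3) ≈ -111.33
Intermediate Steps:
Function('n')(r, J) = 4 (Function('n')(r, J) = Add(3, Pow(1, -1)) = Add(3, 1) = 4)
Function('o')(P, L) = Add(4, L, P) (Function('o')(P, L) = Add(Add(P, L), 4) = Add(Add(L, P), 4) = Add(4, L, P))
Function('G')(x, F) = Pow(Add(-7, F), -1)
Mul(Add(Mul(32, 21), Function('o')(-4, -4)), Function('G')(-9, 1)) = Mul(Add(Mul(32, 21), Add(4, -4, -4)), Pow(Add(-7, 1), -1)) = Mul(Add(672, -4), Pow(-6, -1)) = Mul(668, Rational(-1, 6)) = Rational(-334, 3)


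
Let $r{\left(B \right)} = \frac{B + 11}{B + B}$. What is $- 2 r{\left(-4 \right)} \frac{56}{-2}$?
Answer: $-49$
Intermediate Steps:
$r{\left(B \right)} = \frac{11 + B}{2 B}$
$- 2 r{\left(-4 \right)} \frac{56}{-2} = - 2 \frac{11 - 4}{2 \left(-4\right)} \frac{56}{-2} = - 2 \cdot \frac{1}{2} \left(- \frac{1}{4}\right) 7 \cdot 56 \left(- \frac{1}{2}\right) = \left(-2\right) \left(- \frac{7}{8}\right) \left(-28\right) = \frac{7}{4} \left(-28\right) = -49$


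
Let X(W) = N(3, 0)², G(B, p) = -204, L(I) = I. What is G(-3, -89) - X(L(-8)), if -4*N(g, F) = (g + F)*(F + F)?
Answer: -204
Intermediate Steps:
N(g, F) = -F*(F + g)/2 (N(g, F) = -(g + F)*(F + F)/4 = -(F + g)*2*F/4 = -F*(F + g)/2)
X(W) = 0 (X(W) = (-½*0*(0 + 3))² = (-½*0*3)² = 0² = 0)
G(-3, -89) - X(L(-8)) = -204 - 1*0 = -204 + 0 = -204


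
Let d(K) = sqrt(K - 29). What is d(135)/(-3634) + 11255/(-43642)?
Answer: -11255/43642 - sqrt(106)/3634 ≈ -0.26073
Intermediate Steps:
d(K) = sqrt(-29 + K)
d(135)/(-3634) + 11255/(-43642) = sqrt(-29 + 135)/(-3634) + 11255/(-43642) = sqrt(106)*(-1/3634) + 11255*(-1/43642) = -sqrt(106)/3634 - 11255/43642 = -11255/43642 - sqrt(106)/3634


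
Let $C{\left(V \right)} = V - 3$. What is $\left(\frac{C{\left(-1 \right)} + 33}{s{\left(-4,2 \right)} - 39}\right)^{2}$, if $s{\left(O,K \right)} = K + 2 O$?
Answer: $\frac{841}{2025} \approx 0.41531$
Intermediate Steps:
$C{\left(V \right)} = -3 + V$ ($C{\left(V \right)} = V - 3 = -3 + V$)
$\left(\frac{C{\left(-1 \right)} + 33}{s{\left(-4,2 \right)} - 39}\right)^{2} = \left(\frac{\left(-3 - 1\right) + 33}{\left(2 + 2 \left(-4\right)\right) - 39}\right)^{2} = \left(\frac{-4 + 33}{\left(2 - 8\right) - 39}\right)^{2} = \left(\frac{29}{-6 - 39}\right)^{2} = \left(\frac{29}{-45}\right)^{2} = \left(29 \left(- \frac{1}{45}\right)\right)^{2} = \left(- \frac{29}{45}\right)^{2} = \frac{841}{2025}$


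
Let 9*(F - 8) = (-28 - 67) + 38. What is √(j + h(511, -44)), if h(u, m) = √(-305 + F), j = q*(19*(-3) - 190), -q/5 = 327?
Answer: √(3634605 + 3*I*√2730)/3 ≈ 635.49 + 0.013703*I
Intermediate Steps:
q = -1635 (q = -5*327 = -1635)
F = 5/3 (F = 8 + ((-28 - 67) + 38)/9 = 8 + (-95 + 38)/9 = 8 + (⅑)*(-57) = 8 - 19/3 = 5/3 ≈ 1.6667)
j = 403845 (j = -1635*(19*(-3) - 190) = -1635*(-57 - 190) = -1635*(-247) = 403845)
h(u, m) = I*√2730/3 (h(u, m) = √(-305 + 5/3) = √(-910/3) = I*√2730/3)
√(j + h(511, -44)) = √(403845 + I*√2730/3)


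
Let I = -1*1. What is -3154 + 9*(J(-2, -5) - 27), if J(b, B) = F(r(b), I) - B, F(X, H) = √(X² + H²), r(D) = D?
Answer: -3352 + 9*√5 ≈ -3331.9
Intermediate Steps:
I = -1
F(X, H) = √(H² + X²)
J(b, B) = √(1 + b²) - B (J(b, B) = √((-1)² + b²) - B = √(1 + b²) - B)
-3154 + 9*(J(-2, -5) - 27) = -3154 + 9*((√(1 + (-2)²) - 1*(-5)) - 27) = -3154 + 9*((√(1 + 4) + 5) - 27) = -3154 + 9*((√5 + 5) - 27) = -3154 + 9*((5 + √5) - 27) = -3154 + 9*(-22 + √5) = -3154 + (-198 + 9*√5) = -3352 + 9*√5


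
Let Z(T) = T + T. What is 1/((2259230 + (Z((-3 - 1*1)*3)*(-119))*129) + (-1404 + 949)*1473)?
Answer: 1/1957439 ≈ 5.1087e-7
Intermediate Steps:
Z(T) = 2*T
1/((2259230 + (Z((-3 - 1*1)*3)*(-119))*129) + (-1404 + 949)*1473) = 1/((2259230 + ((2*((-3 - 1*1)*3))*(-119))*129) + (-1404 + 949)*1473) = 1/((2259230 + ((2*((-3 - 1)*3))*(-119))*129) - 455*1473) = 1/((2259230 + ((2*(-4*3))*(-119))*129) - 670215) = 1/((2259230 + ((2*(-12))*(-119))*129) - 670215) = 1/((2259230 - 24*(-119)*129) - 670215) = 1/((2259230 + 2856*129) - 670215) = 1/((2259230 + 368424) - 670215) = 1/(2627654 - 670215) = 1/1957439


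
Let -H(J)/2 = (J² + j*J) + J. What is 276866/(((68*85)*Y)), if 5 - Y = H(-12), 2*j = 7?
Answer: 138433/534650 ≈ 0.25892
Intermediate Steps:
j = 7/2 (j = (½)*7 = 7/2 ≈ 3.5000)
H(J) = -9*J - 2*J² (H(J) = -2*((J² + 7*J/2) + J) = -2*(J² + 9*J/2) = -9*J - 2*J²)
Y = 185 (Y = 5 - (-1)*(-12)*(9 + 2*(-12)) = 5 - (-1)*(-12)*(9 - 24) = 5 - (-1)*(-12)*(-15) = 5 - 1*(-180) = 5 + 180 = 185)
276866/(((68*85)*Y)) = 276866/(((68*85)*185)) = 276866/((5780*185)) = 276866/1069300 = 276866*(1/1069300) = 138433/534650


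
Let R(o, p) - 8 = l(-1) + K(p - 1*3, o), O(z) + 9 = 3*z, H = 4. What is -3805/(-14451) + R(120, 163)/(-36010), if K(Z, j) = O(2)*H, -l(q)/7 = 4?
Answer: 68740241/260190255 ≈ 0.26419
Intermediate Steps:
l(q) = -28 (l(q) = -7*4 = -28)
O(z) = -9 + 3*z
K(Z, j) = -12 (K(Z, j) = (-9 + 3*2)*4 = (-9 + 6)*4 = -3*4 = -12)
R(o, p) = -32 (R(o, p) = 8 + (-28 - 12) = 8 - 40 = -32)
-3805/(-14451) + R(120, 163)/(-36010) = -3805/(-14451) - 32/(-36010) = -3805*(-1/14451) - 32*(-1/36010) = 3805/14451 + 16/18005 = 68740241/260190255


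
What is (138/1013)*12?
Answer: 1656/1013 ≈ 1.6347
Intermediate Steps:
(138/1013)*12 = 1656/1013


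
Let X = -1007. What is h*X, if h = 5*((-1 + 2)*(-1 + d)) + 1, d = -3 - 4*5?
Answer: 119833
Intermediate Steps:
d = -23 (d = -3 - 20 = -23)
h = -119 (h = 5*((-1 + 2)*(-1 - 23)) + 1 = 5*(1*(-24)) + 1 = 5*(-24) + 1 = -120 + 1 = -119)
h*X = -119*(-1007) = 119833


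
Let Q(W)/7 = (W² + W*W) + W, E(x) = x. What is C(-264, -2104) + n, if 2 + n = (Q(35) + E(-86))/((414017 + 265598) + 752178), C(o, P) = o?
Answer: -380839629/1431793 ≈ -265.99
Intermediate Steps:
Q(W) = 7*W + 14*W² (Q(W) = 7*((W² + W*W) + W) = 7*((W² + W²) + W) = 7*(2*W² + W) = 7*(W + 2*W²) = 7*W + 14*W²)
n = -2846277/1431793 (n = -2 + (7*35*(1 + 2*35) - 86)/((414017 + 265598) + 752178) = -2 + (7*35*(1 + 70) - 86)/(679615 + 752178) = -2 + (7*35*71 - 86)/1431793 = -2 + (17395 - 86)*(1/1431793) = -2 + 17309*(1/1431793) = -2 + 17309/1431793 = -2846277/1431793 ≈ -1.9879)
C(-264, -2104) + n = -264 - 2846277/1431793 = -380839629/1431793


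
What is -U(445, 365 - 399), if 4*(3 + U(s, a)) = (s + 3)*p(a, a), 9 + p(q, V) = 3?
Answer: 675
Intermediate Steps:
p(q, V) = -6 (p(q, V) = -9 + 3 = -6)
U(s, a) = -15/2 - 3*s/2 (U(s, a) = -3 + ((s + 3)*(-6))/4 = -3 + ((3 + s)*(-6))/4 = -3 + (-18 - 6*s)/4 = -3 + (-9/2 - 3*s/2) = -15/2 - 3*s/2)
-U(445, 365 - 399) = -(-15/2 - 3/2*445) = -(-15/2 - 1335/2) = -1*(-675) = 675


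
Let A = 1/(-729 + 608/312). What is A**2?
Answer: 1521/804006025 ≈ 1.8918e-6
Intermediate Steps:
A = -39/28355 (A = 1/(-729 + 608*(1/312)) = 1/(-729 + 76/39) = 1/(-28355/39) = -39/28355 ≈ -0.0013754)
A**2 = (-39/28355)**2 = 1521/804006025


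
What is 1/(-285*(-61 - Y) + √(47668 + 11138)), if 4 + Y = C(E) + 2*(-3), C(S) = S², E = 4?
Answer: 6365/121520073 - 11*√6/40506691 ≈ 5.1713e-5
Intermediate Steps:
Y = 6 (Y = -4 + (4² + 2*(-3)) = -4 + (16 - 6) = -4 + 10 = 6)
1/(-285*(-61 - Y) + √(47668 + 11138)) = 1/(-285*(-61 - 1*6) + √(47668 + 11138)) = 1/(-285*(-61 - 6) + √58806) = 1/(-285*(-67) + 99*√6) = 1/(19095 + 99*√6)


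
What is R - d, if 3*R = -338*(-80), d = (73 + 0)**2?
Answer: 11053/3 ≈ 3684.3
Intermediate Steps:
d = 5329 (d = 73**2 = 5329)
R = 27040/3 (R = (-338*(-80))/3 = (1/3)*27040 = 27040/3 ≈ 9013.3)
R - d = 27040/3 - 1*5329 = 27040/3 - 5329 = 11053/3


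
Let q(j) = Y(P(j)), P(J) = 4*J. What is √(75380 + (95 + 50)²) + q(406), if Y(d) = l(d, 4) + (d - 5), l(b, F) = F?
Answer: 1623 + √96405 ≈ 1933.5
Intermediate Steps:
Y(d) = -1 + d (Y(d) = 4 + (d - 5) = 4 + (-5 + d) = -1 + d)
q(j) = -1 + 4*j
√(75380 + (95 + 50)²) + q(406) = √(75380 + (95 + 50)²) + (-1 + 4*406) = √(75380 + 145²) + (-1 + 1624) = √(75380 + 21025) + 1623 = √96405 + 1623 = 1623 + √96405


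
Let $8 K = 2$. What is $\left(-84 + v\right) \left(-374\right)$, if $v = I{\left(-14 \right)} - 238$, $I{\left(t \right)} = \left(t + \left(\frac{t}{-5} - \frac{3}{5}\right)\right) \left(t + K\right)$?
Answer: $\frac{119493}{2} \approx 59747.0$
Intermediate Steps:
$K = \frac{1}{4}$ ($K = \frac{1}{8} \cdot 2 = \frac{1}{4} \approx 0.25$)
$I{\left(t \right)} = \left(- \frac{3}{5} + \frac{4 t}{5}\right) \left(\frac{1}{4} + t\right)$ ($I{\left(t \right)} = \left(t + \left(\frac{t}{-5} - \frac{3}{5}\right)\right) \left(t + \frac{1}{4}\right) = \left(t + \left(t \left(- \frac{1}{5}\right) - \frac{3}{5}\right)\right) \left(\frac{1}{4} + t\right) = \left(t - \left(\frac{3}{5} + \frac{t}{5}\right)\right) \left(\frac{1}{4} + t\right) = \left(- \frac{3}{5} + \frac{4 t}{5}\right) \left(\frac{1}{4} + t\right)$)
$v = - \frac{303}{4}$ ($v = \left(- \frac{3}{20} - - \frac{28}{5} + \frac{4 \left(-14\right)^{2}}{5}\right) - 238 = \left(- \frac{3}{20} + \frac{28}{5} + \frac{4}{5} \cdot 196\right) - 238 = \left(- \frac{3}{20} + \frac{28}{5} + \frac{784}{5}\right) - 238 = \frac{649}{4} - 238 = - \frac{303}{4} \approx -75.75$)
$\left(-84 + v\right) \left(-374\right) = \left(-84 - \frac{303}{4}\right) \left(-374\right) = \left(- \frac{639}{4}\right) \left(-374\right) = \frac{119493}{2}$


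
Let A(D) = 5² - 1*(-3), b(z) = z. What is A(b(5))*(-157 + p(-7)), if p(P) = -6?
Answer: -4564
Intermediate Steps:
A(D) = 28 (A(D) = 25 + 3 = 28)
A(b(5))*(-157 + p(-7)) = 28*(-157 - 6) = 28*(-163) = -4564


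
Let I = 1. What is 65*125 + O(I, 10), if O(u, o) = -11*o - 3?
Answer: 8012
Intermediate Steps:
O(u, o) = -3 - 11*o
65*125 + O(I, 10) = 65*125 + (-3 - 11*10) = 8125 + (-3 - 110) = 8125 - 113 = 8012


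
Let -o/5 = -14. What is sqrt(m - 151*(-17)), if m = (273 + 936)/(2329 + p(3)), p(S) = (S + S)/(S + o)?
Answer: sqrt(74221381017854)/170023 ≈ 50.671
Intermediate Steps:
o = 70 (o = -5*(-14) = 70)
p(S) = 2*S/(70 + S) (p(S) = (S + S)/(S + 70) = (2*S)/(70 + S) = 2*S/(70 + S))
m = 88257/170023 (m = (273 + 936)/(2329 + 2*3/(70 + 3)) = 1209/(2329 + 2*3/73) = 1209/(2329 + 2*3*(1/73)) = 1209/(2329 + 6/73) = 1209/(170023/73) = 1209*(73/170023) = 88257/170023 ≈ 0.51909)
sqrt(m - 151*(-17)) = sqrt(88257/170023 - 151*(-17)) = sqrt(88257/170023 + 2567) = sqrt(436537298/170023) = sqrt(74221381017854)/170023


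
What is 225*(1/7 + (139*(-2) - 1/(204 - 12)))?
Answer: -28008525/448 ≈ -62519.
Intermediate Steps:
225*(1/7 + (139*(-2) - 1/(204 - 12))) = 225*(⅐ + (-278 - 1/192)) = 225*(⅐ - 53377/192) = 225*(-373447/1344) = -28008525/448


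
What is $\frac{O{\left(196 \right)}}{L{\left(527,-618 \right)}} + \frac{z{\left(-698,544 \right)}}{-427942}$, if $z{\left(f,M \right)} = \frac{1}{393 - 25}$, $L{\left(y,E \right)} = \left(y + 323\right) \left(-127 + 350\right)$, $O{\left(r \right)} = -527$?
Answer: $- \frac{2440986743}{877965807200} \approx -0.0027803$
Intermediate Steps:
$L{\left(y,E \right)} = 72029 + 223 y$ ($L{\left(y,E \right)} = \left(323 + y\right) 223 = 72029 + 223 y$)
$z{\left(f,M \right)} = \frac{1}{368}$
$\frac{O{\left(196 \right)}}{L{\left(527,-618 \right)}} + \frac{z{\left(-698,544 \right)}}{-427942} = - \frac{527}{72029 + 223 \cdot 527} + \frac{1}{368 \left(-427942\right)} = - \frac{527}{72029 + 117521} + \frac{1}{368} \left(- \frac{1}{427942}\right) = - \frac{527}{189550} - \frac{1}{157482656} = \left(-527\right) \frac{1}{189550} - \frac{1}{157482656} = - \frac{31}{11150} - \frac{1}{157482656} = - \frac{2440986743}{877965807200}$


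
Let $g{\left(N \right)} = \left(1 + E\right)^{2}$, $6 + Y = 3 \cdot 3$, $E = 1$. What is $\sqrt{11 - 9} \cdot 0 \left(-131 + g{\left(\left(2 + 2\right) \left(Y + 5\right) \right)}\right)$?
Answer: $0$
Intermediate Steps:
$Y = 3$ ($Y = -6 + 3 \cdot 3 = -6 + 9 = 3$)
$g{\left(N \right)} = 4$ ($g{\left(N \right)} = \left(1 + 1\right)^{2} = 2^{2} = 4$)
$\sqrt{11 - 9} \cdot 0 \left(-131 + g{\left(\left(2 + 2\right) \left(Y + 5\right) \right)}\right) = \sqrt{11 - 9} \cdot 0 \left(-131 + 4\right) = \sqrt{2} \cdot 0 \left(-127\right) = 0 \left(-127\right) = 0$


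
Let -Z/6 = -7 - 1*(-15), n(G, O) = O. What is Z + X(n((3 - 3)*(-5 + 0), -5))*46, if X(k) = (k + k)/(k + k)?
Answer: -2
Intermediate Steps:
X(k) = 1 (X(k) = (2*k)/((2*k)) = (2*k)*(1/(2*k)) = 1)
Z = -48 (Z = -6*(-7 - 1*(-15)) = -6*(-7 + 15) = -6*8 = -48)
Z + X(n((3 - 3)*(-5 + 0), -5))*46 = -48 + 1*46 = -48 + 46 = -2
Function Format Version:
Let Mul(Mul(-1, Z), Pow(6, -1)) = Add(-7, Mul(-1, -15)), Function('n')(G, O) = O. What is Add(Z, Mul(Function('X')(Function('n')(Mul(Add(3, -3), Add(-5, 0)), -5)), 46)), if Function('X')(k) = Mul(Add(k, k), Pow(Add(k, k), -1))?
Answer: -2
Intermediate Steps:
Function('X')(k) = 1 (Function('X')(k) = Mul(Mul(2, k), Pow(Mul(2, k), -1)) = Mul(Mul(2, k), Mul(Rational(1, 2), Pow(k, -1))) = 1)
Z = -48 (Z = Mul(-6, Add(-7, Mul(-1, -15))) = Mul(-6, Add(-7, 15)) = Mul(-6, 8) = -48)
Add(Z, Mul(Function('X')(Function('n')(Mul(Add(3, -3), Add(-5, 0)), -5)), 46)) = Add(-48, Mul(1, 46)) = Add(-48, 46) = -2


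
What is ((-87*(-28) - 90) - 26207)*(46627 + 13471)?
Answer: -1433998378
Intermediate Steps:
((-87*(-28) - 90) - 26207)*(46627 + 13471) = ((2436 - 90) - 26207)*60098 = (2346 - 26207)*60098 = -23861*60098 = -1433998378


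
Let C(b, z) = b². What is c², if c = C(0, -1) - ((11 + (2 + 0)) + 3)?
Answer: 256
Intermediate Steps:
c = -16 (c = 0² - ((11 + (2 + 0)) + 3) = 0 - ((11 + 2) + 3) = 0 - (13 + 3) = 0 - 1*16 = 0 - 16 = -16)
c² = (-16)² = 256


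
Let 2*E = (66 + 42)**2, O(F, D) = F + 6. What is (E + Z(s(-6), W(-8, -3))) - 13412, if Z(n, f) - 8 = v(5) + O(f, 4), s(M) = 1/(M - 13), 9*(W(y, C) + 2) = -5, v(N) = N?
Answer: -68072/9 ≈ -7563.6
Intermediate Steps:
O(F, D) = 6 + F
W(y, C) = -23/9 (W(y, C) = -2 + (1/9)*(-5) = -2 - 5/9 = -23/9)
s(M) = 1/(-13 + M)
Z(n, f) = 19 + f (Z(n, f) = 8 + (5 + (6 + f)) = 8 + (11 + f) = 19 + f)
E = 5832 (E = (66 + 42)**2/2 = (1/2)*108**2 = (1/2)*11664 = 5832)
(E + Z(s(-6), W(-8, -3))) - 13412 = (5832 + (19 - 23/9)) - 13412 = (5832 + 148/9) - 13412 = 52636/9 - 13412 = -68072/9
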